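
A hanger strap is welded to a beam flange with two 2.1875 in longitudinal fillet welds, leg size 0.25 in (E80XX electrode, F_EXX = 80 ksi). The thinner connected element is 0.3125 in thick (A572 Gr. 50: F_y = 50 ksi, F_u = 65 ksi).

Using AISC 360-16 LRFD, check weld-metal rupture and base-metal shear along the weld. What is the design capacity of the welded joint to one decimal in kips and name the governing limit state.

27.8 kips (weld metal governs)

Weld metal: throat = 0.707×0.25 = 0.17675 in, L = 2×2.1875 = 4.375 in. φR_n = 0.75 × 0.6 × 80 × 0.17675 × 4.375 = 27.8 kips.
Base metal shear (0.3125 in plate): yield φR_n = 1.0×0.6×50×0.3125×4.375 = 41.0 kips; rupture φR_n = 0.75×0.6×65×0.3125×4.375 = 40.0 kips; take 40.0 kips (rupture).
Governing: min(27.8, 40.0) = 27.8 kips → weld metal.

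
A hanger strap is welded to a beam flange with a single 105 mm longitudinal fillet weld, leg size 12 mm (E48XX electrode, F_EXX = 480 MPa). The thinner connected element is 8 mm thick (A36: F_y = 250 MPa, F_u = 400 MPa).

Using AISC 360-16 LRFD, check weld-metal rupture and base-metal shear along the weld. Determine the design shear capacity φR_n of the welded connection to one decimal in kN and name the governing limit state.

Weld metal: throat = 0.707×12 = 8.484 mm, L = 105 mm. φR_n = 0.75 × 0.6 × 480 × 8.484 × 105 = 192.4 kN.
Base metal shear (8 mm plate): yield φR_n = 1.0×0.6×250×8×105 = 126.0 kN; rupture φR_n = 0.75×0.6×400×8×105 = 151.2 kN; take 126.0 kN (yield).
Governing: min(192.4, 126.0) = 126.0 kN → base-metal shear.

126.0 kN (base-metal shear governs)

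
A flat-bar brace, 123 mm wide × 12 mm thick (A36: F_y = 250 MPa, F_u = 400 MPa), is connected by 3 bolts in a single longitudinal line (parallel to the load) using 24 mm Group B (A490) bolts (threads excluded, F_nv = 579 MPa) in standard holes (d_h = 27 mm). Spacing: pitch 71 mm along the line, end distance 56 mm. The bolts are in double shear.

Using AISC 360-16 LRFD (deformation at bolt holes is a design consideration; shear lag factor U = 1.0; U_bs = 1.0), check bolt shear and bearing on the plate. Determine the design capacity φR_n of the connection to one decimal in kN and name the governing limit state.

Bolt shear: A_b = π(24)²/4 = 452.39 mm². φR_n = 0.75 × 579 × 452.39 × 3 × 2 = 1178.7 kN.
Bearing (12 mm plate, F_u = 400 MPa): end bolts L_c = 56 − 27/2 = 42.5, R_n = min(1.2×42.5×12×400, 2.4×24×12×400) = 244.8 kN/bolt; interior L_c = 71 − 27 = 44, R_n = 253.44 kN/bolt. φR_n = 0.75 × (1×244.8 + 2×253.44) = 563.8 kN.
Governing: min(1178.7, 563.8) = 563.8 kN → bearing.

563.8 kN (bearing governs)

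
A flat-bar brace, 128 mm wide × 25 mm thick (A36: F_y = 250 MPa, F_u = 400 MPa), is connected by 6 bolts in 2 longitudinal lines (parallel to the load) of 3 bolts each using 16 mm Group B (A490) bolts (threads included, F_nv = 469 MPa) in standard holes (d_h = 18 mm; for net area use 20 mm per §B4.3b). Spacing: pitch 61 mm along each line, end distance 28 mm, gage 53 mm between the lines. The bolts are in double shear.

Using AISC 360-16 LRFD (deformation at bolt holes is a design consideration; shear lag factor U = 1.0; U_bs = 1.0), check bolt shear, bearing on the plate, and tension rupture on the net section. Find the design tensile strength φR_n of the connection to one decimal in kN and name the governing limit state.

660.0 kN (net-section rupture governs)

Bolt shear: A_b = π(16)²/4 = 201.06 mm². φR_n = 0.75 × 469 × 201.06 × 6 × 2 = 848.7 kN.
Bearing (25 mm plate, F_u = 400 MPa): end bolts L_c = 28 − 18/2 = 19, R_n = min(1.2×19×25×400, 2.4×16×25×400) = 228 kN/bolt; interior L_c = 61 − 18 = 43, R_n = 384 kN/bolt. φR_n = 0.75 × (2×228 + 4×384) = 1494.0 kN.
Tension rupture (net): A_n = (128 − 2×20)×25 = 2200 mm² (U = 1.0, A_e = A_n). φR_n = 0.75 × 400 × 2200 = 660.0 kN.
Governing: min(848.7, 1494.0, 660.0) = 660.0 kN → net-section rupture.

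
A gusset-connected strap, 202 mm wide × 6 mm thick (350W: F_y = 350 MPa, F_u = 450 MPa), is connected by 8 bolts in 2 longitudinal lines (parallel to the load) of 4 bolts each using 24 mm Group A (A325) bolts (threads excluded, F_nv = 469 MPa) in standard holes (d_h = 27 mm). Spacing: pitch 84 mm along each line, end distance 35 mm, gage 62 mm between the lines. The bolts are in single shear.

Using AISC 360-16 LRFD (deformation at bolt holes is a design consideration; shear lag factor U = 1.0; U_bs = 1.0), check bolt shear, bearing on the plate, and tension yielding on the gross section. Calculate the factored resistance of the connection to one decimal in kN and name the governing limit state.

381.8 kN (gross-section yield governs)

Bolt shear: A_b = π(24)²/4 = 452.39 mm². φR_n = 0.75 × 469 × 452.39 × 8 × 1 = 1273.0 kN.
Bearing (6 mm plate, F_u = 450 MPa): end bolts L_c = 35 − 27/2 = 21.5, R_n = min(1.2×21.5×6×450, 2.4×24×6×450) = 69.66 kN/bolt; interior L_c = 84 − 27 = 57, R_n = 155.52 kN/bolt. φR_n = 0.75 × (2×69.66 + 6×155.52) = 804.3 kN.
Tension yield (gross): A_g = 202×6 = 1212 mm². φR_n = 0.90 × 350 × 1212 = 381.8 kN.
Governing: min(1273.0, 804.3, 381.8) = 381.8 kN → gross-section yield.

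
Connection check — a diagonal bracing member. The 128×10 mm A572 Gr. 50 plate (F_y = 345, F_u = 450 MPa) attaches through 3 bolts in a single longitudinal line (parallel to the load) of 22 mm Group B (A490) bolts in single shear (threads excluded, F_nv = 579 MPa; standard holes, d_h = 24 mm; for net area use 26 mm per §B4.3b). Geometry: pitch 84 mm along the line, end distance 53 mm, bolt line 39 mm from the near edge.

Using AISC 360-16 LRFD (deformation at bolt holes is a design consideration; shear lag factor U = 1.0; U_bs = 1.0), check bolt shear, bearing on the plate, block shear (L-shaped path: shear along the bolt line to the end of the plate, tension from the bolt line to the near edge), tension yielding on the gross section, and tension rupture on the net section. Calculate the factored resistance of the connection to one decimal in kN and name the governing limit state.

344.3 kN (net-section rupture governs)

Bolt shear: A_b = π(22)²/4 = 380.13 mm². φR_n = 0.75 × 579 × 380.13 × 3 × 1 = 495.2 kN.
Bearing (10 mm plate, F_u = 450 MPa): end bolts L_c = 53 − 24/2 = 41, R_n = min(1.2×41×10×450, 2.4×22×10×450) = 221.4 kN/bolt; interior L_c = 84 − 24 = 60, R_n = 237.6 kN/bolt. φR_n = 0.75 × (1×221.4 + 2×237.6) = 522.5 kN.
Block shear: shear path 1×[53+2×84] = 1×221 mm, A_gv = 2210, A_nv = 1×(221 − 2.5×26)×10 = 1560 mm²; tension to near edge: (39 − 0.5×26)×10 = 260 mm². R_n = min(0.6×450×1560, 0.6×345×2210) + 1.0×450×260 = min(421.2, 457.47) + 117 = 538.2 kN. φR_n = 0.75 × 538.2 = 403.7 kN.
Tension yield (gross): A_g = 128×10 = 1280 mm². φR_n = 0.90 × 345 × 1280 = 397.4 kN.
Tension rupture (net): A_n = (128 − 1×26)×10 = 1020 mm² (U = 1.0, A_e = A_n). φR_n = 0.75 × 450 × 1020 = 344.3 kN.
Governing: min(495.2, 522.5, 403.7, 397.4, 344.3) = 344.3 kN → net-section rupture.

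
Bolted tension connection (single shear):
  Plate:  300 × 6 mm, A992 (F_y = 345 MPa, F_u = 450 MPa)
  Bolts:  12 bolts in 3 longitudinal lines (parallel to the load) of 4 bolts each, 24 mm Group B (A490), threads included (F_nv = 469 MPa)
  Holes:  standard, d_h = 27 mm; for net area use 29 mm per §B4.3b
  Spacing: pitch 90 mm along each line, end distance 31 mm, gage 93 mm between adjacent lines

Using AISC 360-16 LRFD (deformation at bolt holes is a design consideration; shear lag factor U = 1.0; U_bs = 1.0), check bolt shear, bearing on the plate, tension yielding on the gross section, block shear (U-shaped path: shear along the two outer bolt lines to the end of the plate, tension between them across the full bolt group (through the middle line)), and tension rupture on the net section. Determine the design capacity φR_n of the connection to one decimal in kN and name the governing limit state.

Bolt shear: A_b = π(24)²/4 = 452.39 mm². φR_n = 0.75 × 469 × 452.39 × 12 × 1 = 1909.5 kN.
Bearing (6 mm plate, F_u = 450 MPa): end bolts L_c = 31 − 27/2 = 17.5, R_n = min(1.2×17.5×6×450, 2.4×24×6×450) = 56.7 kN/bolt; interior L_c = 90 − 27 = 63, R_n = 155.52 kN/bolt. φR_n = 0.75 × (3×56.7 + 9×155.52) = 1177.3 kN.
Tension yield (gross): A_g = 300×6 = 1800 mm². φR_n = 0.90 × 345 × 1800 = 558.9 kN.
Block shear: shear path 2×[31+3×90] = 2×301 mm, A_gv = 3612, A_nv = 2×(301 − 3.5×29)×6 = 2394 mm²; tension across gage: (186 − 2×29)×6 = 768 mm². R_n = min(0.6×450×2394, 0.6×345×3612) + 1.0×450×768 = min(646.38, 747.68) + 345.6 = 991.98 kN. φR_n = 0.75 × 991.98 = 744.0 kN.
Tension rupture (net): A_n = (300 − 3×29)×6 = 1278 mm² (U = 1.0, A_e = A_n). φR_n = 0.75 × 450 × 1278 = 431.3 kN.
Governing: min(1909.5, 1177.3, 558.9, 744.0, 431.3) = 431.3 kN → net-section rupture.

431.3 kN (net-section rupture governs)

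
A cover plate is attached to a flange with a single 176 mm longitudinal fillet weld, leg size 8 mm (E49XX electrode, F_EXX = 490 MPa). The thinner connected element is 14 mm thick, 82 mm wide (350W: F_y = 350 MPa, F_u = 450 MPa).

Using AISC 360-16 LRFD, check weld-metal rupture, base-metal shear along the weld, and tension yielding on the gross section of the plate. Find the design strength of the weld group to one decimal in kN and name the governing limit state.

Weld metal: throat = 0.707×8 = 5.656 mm, L = 176 mm. φR_n = 0.75 × 0.6 × 490 × 5.656 × 176 = 219.5 kN.
Base metal shear (14 mm plate): yield φR_n = 1.0×0.6×350×14×176 = 517.4 kN; rupture φR_n = 0.75×0.6×450×14×176 = 499.0 kN; take 499.0 kN (rupture).
Tension yield (gross): A_g = 82×14 = 1148 mm². φR_n = 0.90 × 350 × 1148 = 361.6 kN.
Governing: min(219.5, 499.0, 361.6) = 219.5 kN → weld metal.

219.5 kN (weld metal governs)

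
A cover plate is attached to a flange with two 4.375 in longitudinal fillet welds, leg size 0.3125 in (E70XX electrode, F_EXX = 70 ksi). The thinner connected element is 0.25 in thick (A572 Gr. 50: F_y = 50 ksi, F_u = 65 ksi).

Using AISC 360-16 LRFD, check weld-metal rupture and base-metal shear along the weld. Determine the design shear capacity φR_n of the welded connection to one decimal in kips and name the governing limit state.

60.9 kips (weld metal governs)

Weld metal: throat = 0.707×0.3125 = 0.22094 in, L = 2×4.375 = 8.75 in. φR_n = 0.75 × 0.6 × 70 × 0.22094 × 8.75 = 60.9 kips.
Base metal shear (0.25 in plate): yield φR_n = 1.0×0.6×50×0.25×8.75 = 65.6 kips; rupture φR_n = 0.75×0.6×65×0.25×8.75 = 64.0 kips; take 64.0 kips (rupture).
Governing: min(60.9, 64.0) = 60.9 kips → weld metal.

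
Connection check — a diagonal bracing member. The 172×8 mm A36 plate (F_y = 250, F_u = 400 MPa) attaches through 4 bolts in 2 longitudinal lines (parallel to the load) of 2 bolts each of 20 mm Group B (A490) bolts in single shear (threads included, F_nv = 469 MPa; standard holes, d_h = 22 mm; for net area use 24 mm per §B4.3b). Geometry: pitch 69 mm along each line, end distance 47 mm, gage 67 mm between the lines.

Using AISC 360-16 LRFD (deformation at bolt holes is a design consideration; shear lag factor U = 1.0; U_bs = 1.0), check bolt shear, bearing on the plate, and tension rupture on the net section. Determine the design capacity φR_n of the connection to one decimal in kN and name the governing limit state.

Bolt shear: A_b = π(20)²/4 = 314.16 mm². φR_n = 0.75 × 469 × 314.16 × 4 × 1 = 442.0 kN.
Bearing (8 mm plate, F_u = 400 MPa): end bolts L_c = 47 − 22/2 = 36, R_n = min(1.2×36×8×400, 2.4×20×8×400) = 138.24 kN/bolt; interior L_c = 69 − 22 = 47, R_n = 153.6 kN/bolt. φR_n = 0.75 × (2×138.24 + 2×153.6) = 437.8 kN.
Tension rupture (net): A_n = (172 − 2×24)×8 = 992 mm² (U = 1.0, A_e = A_n). φR_n = 0.75 × 400 × 992 = 297.6 kN.
Governing: min(442.0, 437.8, 297.6) = 297.6 kN → net-section rupture.

297.6 kN (net-section rupture governs)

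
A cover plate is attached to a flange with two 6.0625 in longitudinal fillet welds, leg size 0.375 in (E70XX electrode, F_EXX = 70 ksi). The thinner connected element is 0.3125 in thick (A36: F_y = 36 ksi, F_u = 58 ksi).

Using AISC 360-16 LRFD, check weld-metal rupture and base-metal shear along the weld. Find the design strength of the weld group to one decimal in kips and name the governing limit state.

81.8 kips (base-metal shear governs)

Weld metal: throat = 0.707×0.375 = 0.26513 in, L = 2×6.0625 = 12.125 in. φR_n = 0.75 × 0.6 × 70 × 0.26513 × 12.125 = 101.3 kips.
Base metal shear (0.3125 in plate): yield φR_n = 1.0×0.6×36×0.3125×12.125 = 81.8 kips; rupture φR_n = 0.75×0.6×58×0.3125×12.125 = 98.9 kips; take 81.8 kips (yield).
Governing: min(101.3, 81.8) = 81.8 kips → base-metal shear.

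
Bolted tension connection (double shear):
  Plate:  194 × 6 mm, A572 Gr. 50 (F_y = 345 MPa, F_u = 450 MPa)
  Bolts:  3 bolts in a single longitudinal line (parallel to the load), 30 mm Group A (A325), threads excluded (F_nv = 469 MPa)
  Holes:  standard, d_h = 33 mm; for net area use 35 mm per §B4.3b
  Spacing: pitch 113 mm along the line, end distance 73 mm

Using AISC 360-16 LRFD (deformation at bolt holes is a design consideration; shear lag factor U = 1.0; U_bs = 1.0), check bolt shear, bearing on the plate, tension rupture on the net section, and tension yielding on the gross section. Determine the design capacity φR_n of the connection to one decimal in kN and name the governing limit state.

322.0 kN (net-section rupture governs)

Bolt shear: A_b = π(30)²/4 = 706.86 mm². φR_n = 0.75 × 469 × 706.86 × 3 × 2 = 1491.8 kN.
Bearing (6 mm plate, F_u = 450 MPa): end bolts L_c = 73 − 33/2 = 56.5, R_n = min(1.2×56.5×6×450, 2.4×30×6×450) = 183.06 kN/bolt; interior L_c = 113 − 33 = 80, R_n = 194.4 kN/bolt. φR_n = 0.75 × (1×183.06 + 2×194.4) = 428.9 kN.
Tension rupture (net): A_n = (194 − 1×35)×6 = 954 mm² (U = 1.0, A_e = A_n). φR_n = 0.75 × 450 × 954 = 322.0 kN.
Tension yield (gross): A_g = 194×6 = 1164 mm². φR_n = 0.90 × 345 × 1164 = 361.4 kN.
Governing: min(1491.8, 428.9, 322.0, 361.4) = 322.0 kN → net-section rupture.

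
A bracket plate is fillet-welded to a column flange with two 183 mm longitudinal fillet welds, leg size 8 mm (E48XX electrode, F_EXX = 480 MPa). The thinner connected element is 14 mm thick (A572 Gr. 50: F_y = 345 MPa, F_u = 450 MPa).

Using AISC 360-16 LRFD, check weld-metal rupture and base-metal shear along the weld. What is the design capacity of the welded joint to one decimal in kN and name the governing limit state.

Weld metal: throat = 0.707×8 = 5.656 mm, L = 2×183 = 366 mm. φR_n = 0.75 × 0.6 × 480 × 5.656 × 366 = 447.1 kN.
Base metal shear (14 mm plate): yield φR_n = 1.0×0.6×345×14×366 = 1060.7 kN; rupture φR_n = 0.75×0.6×450×14×366 = 1037.6 kN; take 1037.6 kN (rupture).
Governing: min(447.1, 1037.6) = 447.1 kN → weld metal.

447.1 kN (weld metal governs)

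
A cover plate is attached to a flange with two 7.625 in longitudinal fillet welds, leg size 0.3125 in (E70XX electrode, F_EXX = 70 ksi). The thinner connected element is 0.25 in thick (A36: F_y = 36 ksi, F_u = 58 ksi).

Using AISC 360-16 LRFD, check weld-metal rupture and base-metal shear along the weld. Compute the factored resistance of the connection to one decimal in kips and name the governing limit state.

Weld metal: throat = 0.707×0.3125 = 0.22094 in, L = 2×7.625 = 15.25 in. φR_n = 0.75 × 0.6 × 70 × 0.22094 × 15.25 = 106.1 kips.
Base metal shear (0.25 in plate): yield φR_n = 1.0×0.6×36×0.25×15.25 = 82.4 kips; rupture φR_n = 0.75×0.6×58×0.25×15.25 = 99.5 kips; take 82.4 kips (yield).
Governing: min(106.1, 82.4) = 82.4 kips → base-metal shear.

82.4 kips (base-metal shear governs)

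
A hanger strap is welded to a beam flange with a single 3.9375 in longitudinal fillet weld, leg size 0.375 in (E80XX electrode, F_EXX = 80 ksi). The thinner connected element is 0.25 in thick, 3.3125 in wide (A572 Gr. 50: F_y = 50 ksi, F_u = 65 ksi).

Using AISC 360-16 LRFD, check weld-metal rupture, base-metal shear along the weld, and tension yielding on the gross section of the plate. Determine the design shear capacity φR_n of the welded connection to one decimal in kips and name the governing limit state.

Weld metal: throat = 0.707×0.375 = 0.26513 in, L = 3.9375 in. φR_n = 0.75 × 0.6 × 80 × 0.26513 × 3.9375 = 37.6 kips.
Base metal shear (0.25 in plate): yield φR_n = 1.0×0.6×50×0.25×3.9375 = 29.5 kips; rupture φR_n = 0.75×0.6×65×0.25×3.9375 = 28.8 kips; take 28.8 kips (rupture).
Tension yield (gross): A_g = 3.3125×0.25 = 0.82813 in². φR_n = 0.90 × 50 × 0.82813 = 37.3 kips.
Governing: min(37.6, 28.8, 37.3) = 28.8 kips → base-metal shear.

28.8 kips (base-metal shear governs)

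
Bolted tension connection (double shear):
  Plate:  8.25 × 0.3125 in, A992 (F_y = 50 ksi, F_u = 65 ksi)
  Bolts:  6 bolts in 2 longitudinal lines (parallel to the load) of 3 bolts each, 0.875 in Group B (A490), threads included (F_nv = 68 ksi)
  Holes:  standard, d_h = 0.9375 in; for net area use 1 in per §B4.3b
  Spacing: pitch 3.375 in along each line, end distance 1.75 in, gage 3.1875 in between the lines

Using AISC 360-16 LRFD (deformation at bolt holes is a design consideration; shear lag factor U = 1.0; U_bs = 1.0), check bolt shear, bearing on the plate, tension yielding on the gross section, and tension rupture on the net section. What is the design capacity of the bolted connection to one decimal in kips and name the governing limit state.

Bolt shear: A_b = π(0.875)²/4 = 0.60132 in². φR_n = 0.75 × 68 × 0.60132 × 6 × 2 = 368.0 kips.
Bearing (0.3125 in plate, F_u = 65 ksi): end bolts L_c = 1.75 − 0.9375/2 = 1.28125, R_n = min(1.2×1.28125×0.3125×65, 2.4×0.875×0.3125×65) = 31.23 kips/bolt; interior L_c = 3.375 − 0.9375 = 2.4375, R_n = 42.656 kips/bolt. φR_n = 0.75 × (2×31.23 + 4×42.656) = 174.8 kips.
Tension yield (gross): A_g = 8.25×0.3125 = 2.5781 in². φR_n = 0.90 × 50 × 2.5781 = 116.0 kips.
Tension rupture (net): A_n = (8.25 − 2×1)×0.3125 = 1.9531 in² (U = 1.0, A_e = A_n). φR_n = 0.75 × 65 × 1.9531 = 95.2 kips.
Governing: min(368.0, 174.8, 116.0, 95.2) = 95.2 kips → net-section rupture.

95.2 kips (net-section rupture governs)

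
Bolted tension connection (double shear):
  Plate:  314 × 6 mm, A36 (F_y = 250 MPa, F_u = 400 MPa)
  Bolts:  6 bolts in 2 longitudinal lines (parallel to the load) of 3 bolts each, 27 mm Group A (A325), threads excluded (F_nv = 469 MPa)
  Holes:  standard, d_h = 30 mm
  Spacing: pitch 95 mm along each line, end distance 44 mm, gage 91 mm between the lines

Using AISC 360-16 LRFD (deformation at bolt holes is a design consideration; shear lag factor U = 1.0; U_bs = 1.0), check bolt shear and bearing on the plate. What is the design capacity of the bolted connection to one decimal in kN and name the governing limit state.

591.8 kN (bearing governs)

Bolt shear: A_b = π(27)²/4 = 572.56 mm². φR_n = 0.75 × 469 × 572.56 × 6 × 2 = 2416.8 kN.
Bearing (6 mm plate, F_u = 400 MPa): end bolts L_c = 44 − 30/2 = 29, R_n = min(1.2×29×6×400, 2.4×27×6×400) = 83.52 kN/bolt; interior L_c = 95 − 30 = 65, R_n = 155.52 kN/bolt. φR_n = 0.75 × (2×83.52 + 4×155.52) = 591.8 kN.
Governing: min(2416.8, 591.8) = 591.8 kN → bearing.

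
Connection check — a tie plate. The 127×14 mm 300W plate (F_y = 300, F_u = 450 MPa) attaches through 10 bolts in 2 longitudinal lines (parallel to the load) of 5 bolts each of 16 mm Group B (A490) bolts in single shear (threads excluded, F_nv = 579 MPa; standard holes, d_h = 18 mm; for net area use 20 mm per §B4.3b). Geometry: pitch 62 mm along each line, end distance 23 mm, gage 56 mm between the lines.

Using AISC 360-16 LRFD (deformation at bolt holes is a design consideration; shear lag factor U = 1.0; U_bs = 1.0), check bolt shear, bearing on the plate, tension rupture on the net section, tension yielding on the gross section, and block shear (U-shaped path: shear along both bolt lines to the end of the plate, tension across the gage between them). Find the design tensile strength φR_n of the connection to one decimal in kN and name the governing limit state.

Bolt shear: A_b = π(16)²/4 = 201.06 mm². φR_n = 0.75 × 579 × 201.06 × 10 × 1 = 873.1 kN.
Bearing (14 mm plate, F_u = 450 MPa): end bolts L_c = 23 − 18/2 = 14, R_n = min(1.2×14×14×450, 2.4×16×14×450) = 105.84 kN/bolt; interior L_c = 62 − 18 = 44, R_n = 241.92 kN/bolt. φR_n = 0.75 × (2×105.84 + 8×241.92) = 1610.3 kN.
Tension rupture (net): A_n = (127 − 2×20)×14 = 1218 mm² (U = 1.0, A_e = A_n). φR_n = 0.75 × 450 × 1218 = 411.1 kN.
Tension yield (gross): A_g = 127×14 = 1778 mm². φR_n = 0.90 × 300 × 1778 = 480.1 kN.
Block shear: shear path 2×[23+4×62] = 2×271 mm, A_gv = 7588, A_nv = 2×(271 − 4.5×20)×14 = 5068 mm²; tension across gage: (56 − 1×20)×14 = 504 mm². R_n = min(0.6×450×5068, 0.6×300×7588) + 1.0×450×504 = min(1368.4, 1365.8) + 226.8 = 1592.6 kN. φR_n = 0.75 × 1592.6 = 1194.5 kN.
Governing: min(873.1, 1610.3, 411.1, 480.1, 1194.5) = 411.1 kN → net-section rupture.

411.1 kN (net-section rupture governs)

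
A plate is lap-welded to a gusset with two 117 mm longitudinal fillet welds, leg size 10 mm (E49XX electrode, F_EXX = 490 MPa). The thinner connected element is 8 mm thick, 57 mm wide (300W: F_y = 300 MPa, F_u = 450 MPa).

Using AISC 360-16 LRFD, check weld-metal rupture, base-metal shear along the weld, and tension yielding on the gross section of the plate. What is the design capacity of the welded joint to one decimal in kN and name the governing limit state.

123.1 kN (gross-section yield governs)

Weld metal: throat = 0.707×10 = 7.07 mm, L = 2×117 = 234 mm. φR_n = 0.75 × 0.6 × 490 × 7.07 × 234 = 364.8 kN.
Base metal shear (8 mm plate): yield φR_n = 1.0×0.6×300×8×234 = 337.0 kN; rupture φR_n = 0.75×0.6×450×8×234 = 379.1 kN; take 337.0 kN (yield).
Tension yield (gross): A_g = 57×8 = 456 mm². φR_n = 0.90 × 300 × 456 = 123.1 kN.
Governing: min(364.8, 337.0, 123.1) = 123.1 kN → gross-section yield.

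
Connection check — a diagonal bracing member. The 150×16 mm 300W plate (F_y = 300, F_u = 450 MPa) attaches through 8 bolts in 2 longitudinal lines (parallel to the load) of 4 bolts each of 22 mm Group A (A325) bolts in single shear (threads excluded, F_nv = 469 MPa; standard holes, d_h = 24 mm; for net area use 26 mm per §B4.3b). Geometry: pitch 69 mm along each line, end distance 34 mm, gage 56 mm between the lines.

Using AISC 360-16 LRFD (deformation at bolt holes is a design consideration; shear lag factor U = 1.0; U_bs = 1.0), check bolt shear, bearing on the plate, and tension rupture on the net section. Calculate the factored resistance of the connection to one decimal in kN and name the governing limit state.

529.2 kN (net-section rupture governs)

Bolt shear: A_b = π(22)²/4 = 380.13 mm². φR_n = 0.75 × 469 × 380.13 × 8 × 1 = 1069.7 kN.
Bearing (16 mm plate, F_u = 450 MPa): end bolts L_c = 34 − 24/2 = 22, R_n = min(1.2×22×16×450, 2.4×22×16×450) = 190.08 kN/bolt; interior L_c = 69 − 24 = 45, R_n = 380.16 kN/bolt. φR_n = 0.75 × (2×190.08 + 6×380.16) = 1995.8 kN.
Tension rupture (net): A_n = (150 − 2×26)×16 = 1568 mm² (U = 1.0, A_e = A_n). φR_n = 0.75 × 450 × 1568 = 529.2 kN.
Governing: min(1069.7, 1995.8, 529.2) = 529.2 kN → net-section rupture.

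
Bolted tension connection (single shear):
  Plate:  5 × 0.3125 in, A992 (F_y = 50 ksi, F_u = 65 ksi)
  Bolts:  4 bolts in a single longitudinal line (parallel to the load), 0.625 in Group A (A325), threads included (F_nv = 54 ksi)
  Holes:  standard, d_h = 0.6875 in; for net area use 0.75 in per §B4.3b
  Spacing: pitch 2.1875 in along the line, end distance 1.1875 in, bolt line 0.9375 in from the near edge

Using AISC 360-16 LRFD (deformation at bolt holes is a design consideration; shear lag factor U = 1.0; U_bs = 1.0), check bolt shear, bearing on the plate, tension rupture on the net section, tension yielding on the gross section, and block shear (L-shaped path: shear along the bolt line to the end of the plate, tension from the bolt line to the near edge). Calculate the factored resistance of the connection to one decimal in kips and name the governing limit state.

49.7 kips (bolt shear governs)

Bolt shear: A_b = π(0.625)²/4 = 0.3068 in². φR_n = 0.75 × 54 × 0.3068 × 4 × 1 = 49.7 kips.
Bearing (0.3125 in plate, F_u = 65 ksi): end bolts L_c = 1.1875 − 0.6875/2 = 0.84375, R_n = min(1.2×0.84375×0.3125×65, 2.4×0.625×0.3125×65) = 20.566 kips/bolt; interior L_c = 2.1875 − 0.6875 = 1.5, R_n = 30.469 kips/bolt. φR_n = 0.75 × (1×20.566 + 3×30.469) = 84.0 kips.
Tension rupture (net): A_n = (5 − 1×0.75)×0.3125 = 1.3281 in² (U = 1.0, A_e = A_n). φR_n = 0.75 × 65 × 1.3281 = 64.7 kips.
Tension yield (gross): A_g = 5×0.3125 = 1.5625 in². φR_n = 0.90 × 50 × 1.5625 = 70.3 kips.
Block shear: shear path 1×[1.1875+3×2.1875] = 1×7.75 in, A_gv = 2.4219, A_nv = 1×(7.75 − 3.5×0.75)×0.3125 = 1.6016 in²; tension to near edge: (0.9375 − 0.5×0.75)×0.3125 = 0.17578 in². R_n = min(0.6×65×1.6016, 0.6×50×2.4219) + 1.0×65×0.17578 = min(62.462, 72.657) + 11.426 = 73.888 kips. φR_n = 0.75 × 73.888 = 55.4 kips.
Governing: min(49.7, 84.0, 64.7, 70.3, 55.4) = 49.7 kips → bolt shear.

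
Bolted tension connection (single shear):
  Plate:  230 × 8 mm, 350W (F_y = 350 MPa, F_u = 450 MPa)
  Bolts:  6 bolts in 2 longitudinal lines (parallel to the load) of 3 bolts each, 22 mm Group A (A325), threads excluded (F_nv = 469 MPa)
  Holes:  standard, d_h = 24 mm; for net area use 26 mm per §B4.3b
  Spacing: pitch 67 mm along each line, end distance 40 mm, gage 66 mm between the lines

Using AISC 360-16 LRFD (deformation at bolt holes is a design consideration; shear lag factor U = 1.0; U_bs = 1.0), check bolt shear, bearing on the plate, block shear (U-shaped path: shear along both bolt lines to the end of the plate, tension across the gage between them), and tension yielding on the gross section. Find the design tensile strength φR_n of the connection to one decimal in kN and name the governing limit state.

461.2 kN (block shear governs)

Bolt shear: A_b = π(22)²/4 = 380.13 mm². φR_n = 0.75 × 469 × 380.13 × 6 × 1 = 802.3 kN.
Bearing (8 mm plate, F_u = 450 MPa): end bolts L_c = 40 − 24/2 = 28, R_n = min(1.2×28×8×450, 2.4×22×8×450) = 120.96 kN/bolt; interior L_c = 67 − 24 = 43, R_n = 185.76 kN/bolt. φR_n = 0.75 × (2×120.96 + 4×185.76) = 738.7 kN.
Block shear: shear path 2×[40+2×67] = 2×174 mm, A_gv = 2784, A_nv = 2×(174 − 2.5×26)×8 = 1744 mm²; tension across gage: (66 − 1×26)×8 = 320 mm². R_n = min(0.6×450×1744, 0.6×350×2784) + 1.0×450×320 = min(470.88, 584.64) + 144 = 614.88 kN. φR_n = 0.75 × 614.88 = 461.2 kN.
Tension yield (gross): A_g = 230×8 = 1840 mm². φR_n = 0.90 × 350 × 1840 = 579.6 kN.
Governing: min(802.3, 738.7, 461.2, 579.6) = 461.2 kN → block shear.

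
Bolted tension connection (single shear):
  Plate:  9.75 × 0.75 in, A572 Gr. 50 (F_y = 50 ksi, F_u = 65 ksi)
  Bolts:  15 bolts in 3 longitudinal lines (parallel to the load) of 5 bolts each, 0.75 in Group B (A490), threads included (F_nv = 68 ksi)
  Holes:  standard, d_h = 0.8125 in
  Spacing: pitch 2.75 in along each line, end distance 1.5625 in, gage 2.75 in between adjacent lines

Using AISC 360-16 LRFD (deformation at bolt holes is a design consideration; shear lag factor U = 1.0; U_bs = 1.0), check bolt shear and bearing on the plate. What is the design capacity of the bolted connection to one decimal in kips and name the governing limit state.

Bolt shear: A_b = π(0.75)²/4 = 0.44179 in². φR_n = 0.75 × 68 × 0.44179 × 15 × 1 = 338.0 kips.
Bearing (0.75 in plate, F_u = 65 ksi): end bolts L_c = 1.5625 − 0.8125/2 = 1.15625, R_n = min(1.2×1.15625×0.75×65, 2.4×0.75×0.75×65) = 67.641 kips/bolt; interior L_c = 2.75 − 0.8125 = 1.9375, R_n = 87.75 kips/bolt. φR_n = 0.75 × (3×67.641 + 12×87.75) = 941.9 kips.
Governing: min(338.0, 941.9) = 338.0 kips → bolt shear.

338.0 kips (bolt shear governs)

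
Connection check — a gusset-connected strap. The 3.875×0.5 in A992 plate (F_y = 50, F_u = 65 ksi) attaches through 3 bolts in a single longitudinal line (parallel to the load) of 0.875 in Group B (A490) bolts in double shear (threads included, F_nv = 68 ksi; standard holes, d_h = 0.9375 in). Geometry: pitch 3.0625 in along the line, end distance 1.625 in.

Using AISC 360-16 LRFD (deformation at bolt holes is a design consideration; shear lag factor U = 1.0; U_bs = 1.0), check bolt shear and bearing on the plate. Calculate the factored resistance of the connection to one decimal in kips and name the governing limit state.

Bolt shear: A_b = π(0.875)²/4 = 0.60132 in². φR_n = 0.75 × 68 × 0.60132 × 3 × 2 = 184.0 kips.
Bearing (0.5 in plate, F_u = 65 ksi): end bolts L_c = 1.625 − 0.9375/2 = 1.15625, R_n = min(1.2×1.15625×0.5×65, 2.4×0.875×0.5×65) = 45.094 kips/bolt; interior L_c = 3.0625 − 0.9375 = 2.125, R_n = 68.25 kips/bolt. φR_n = 0.75 × (1×45.094 + 2×68.25) = 136.2 kips.
Governing: min(184.0, 136.2) = 136.2 kips → bearing.

136.2 kips (bearing governs)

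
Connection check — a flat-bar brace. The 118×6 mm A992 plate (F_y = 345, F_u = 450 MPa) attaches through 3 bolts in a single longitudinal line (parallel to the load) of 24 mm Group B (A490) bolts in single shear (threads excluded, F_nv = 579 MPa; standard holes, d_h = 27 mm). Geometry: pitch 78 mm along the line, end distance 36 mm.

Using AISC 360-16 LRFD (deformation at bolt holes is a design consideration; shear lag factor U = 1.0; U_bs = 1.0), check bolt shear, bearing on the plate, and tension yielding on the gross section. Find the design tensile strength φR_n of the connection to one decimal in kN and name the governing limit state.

Bolt shear: A_b = π(24)²/4 = 452.39 mm². φR_n = 0.75 × 579 × 452.39 × 3 × 1 = 589.4 kN.
Bearing (6 mm plate, F_u = 450 MPa): end bolts L_c = 36 − 27/2 = 22.5, R_n = min(1.2×22.5×6×450, 2.4×24×6×450) = 72.9 kN/bolt; interior L_c = 78 − 27 = 51, R_n = 155.52 kN/bolt. φR_n = 0.75 × (1×72.9 + 2×155.52) = 288.0 kN.
Tension yield (gross): A_g = 118×6 = 708 mm². φR_n = 0.90 × 345 × 708 = 219.8 kN.
Governing: min(589.4, 288.0, 219.8) = 219.8 kN → gross-section yield.

219.8 kN (gross-section yield governs)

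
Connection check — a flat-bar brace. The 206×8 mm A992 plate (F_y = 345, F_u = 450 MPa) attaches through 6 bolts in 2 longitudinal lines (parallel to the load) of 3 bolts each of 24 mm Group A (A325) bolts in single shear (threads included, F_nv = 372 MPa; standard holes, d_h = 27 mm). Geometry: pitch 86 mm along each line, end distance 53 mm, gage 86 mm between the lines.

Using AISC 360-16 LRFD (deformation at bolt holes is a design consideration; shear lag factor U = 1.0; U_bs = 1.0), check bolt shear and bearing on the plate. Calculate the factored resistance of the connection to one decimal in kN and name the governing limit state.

Bolt shear: A_b = π(24)²/4 = 452.39 mm². φR_n = 0.75 × 372 × 452.39 × 6 × 1 = 757.3 kN.
Bearing (8 mm plate, F_u = 450 MPa): end bolts L_c = 53 − 27/2 = 39.5, R_n = min(1.2×39.5×8×450, 2.4×24×8×450) = 170.64 kN/bolt; interior L_c = 86 − 27 = 59, R_n = 207.36 kN/bolt. φR_n = 0.75 × (2×170.64 + 4×207.36) = 878.0 kN.
Governing: min(757.3, 878.0) = 757.3 kN → bolt shear.

757.3 kN (bolt shear governs)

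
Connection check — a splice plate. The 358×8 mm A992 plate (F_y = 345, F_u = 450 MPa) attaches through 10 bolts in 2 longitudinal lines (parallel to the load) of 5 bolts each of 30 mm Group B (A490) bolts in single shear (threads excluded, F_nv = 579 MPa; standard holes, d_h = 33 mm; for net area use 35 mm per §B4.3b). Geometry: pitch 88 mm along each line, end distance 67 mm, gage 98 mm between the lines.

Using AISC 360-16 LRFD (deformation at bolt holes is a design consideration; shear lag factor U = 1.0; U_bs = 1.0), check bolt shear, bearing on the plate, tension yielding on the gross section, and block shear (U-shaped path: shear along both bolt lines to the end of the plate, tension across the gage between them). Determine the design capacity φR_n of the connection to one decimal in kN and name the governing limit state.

889.3 kN (gross-section yield governs)

Bolt shear: A_b = π(30)²/4 = 706.86 mm². φR_n = 0.75 × 579 × 706.86 × 10 × 1 = 3069.5 kN.
Bearing (8 mm plate, F_u = 450 MPa): end bolts L_c = 67 − 33/2 = 50.5, R_n = min(1.2×50.5×8×450, 2.4×30×8×450) = 218.16 kN/bolt; interior L_c = 88 − 33 = 55, R_n = 237.6 kN/bolt. φR_n = 0.75 × (2×218.16 + 8×237.6) = 1752.8 kN.
Tension yield (gross): A_g = 358×8 = 2864 mm². φR_n = 0.90 × 345 × 2864 = 889.3 kN.
Block shear: shear path 2×[67+4×88] = 2×419 mm, A_gv = 6704, A_nv = 2×(419 − 4.5×35)×8 = 4184 mm²; tension across gage: (98 − 1×35)×8 = 504 mm². R_n = min(0.6×450×4184, 0.6×345×6704) + 1.0×450×504 = min(1129.7, 1387.7) + 226.8 = 1356.5 kN. φR_n = 0.75 × 1356.5 = 1017.4 kN.
Governing: min(3069.5, 1752.8, 889.3, 1017.4) = 889.3 kN → gross-section yield.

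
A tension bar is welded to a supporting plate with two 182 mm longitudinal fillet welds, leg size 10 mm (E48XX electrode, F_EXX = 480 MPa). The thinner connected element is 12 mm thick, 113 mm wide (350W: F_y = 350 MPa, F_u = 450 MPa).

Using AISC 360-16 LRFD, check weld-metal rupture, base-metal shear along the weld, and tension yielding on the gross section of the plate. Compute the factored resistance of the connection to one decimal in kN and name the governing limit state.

Weld metal: throat = 0.707×10 = 7.07 mm, L = 2×182 = 364 mm. φR_n = 0.75 × 0.6 × 480 × 7.07 × 364 = 555.9 kN.
Base metal shear (12 mm plate): yield φR_n = 1.0×0.6×350×12×364 = 917.3 kN; rupture φR_n = 0.75×0.6×450×12×364 = 884.5 kN; take 884.5 kN (rupture).
Tension yield (gross): A_g = 113×12 = 1356 mm². φR_n = 0.90 × 350 × 1356 = 427.1 kN.
Governing: min(555.9, 884.5, 427.1) = 427.1 kN → gross-section yield.

427.1 kN (gross-section yield governs)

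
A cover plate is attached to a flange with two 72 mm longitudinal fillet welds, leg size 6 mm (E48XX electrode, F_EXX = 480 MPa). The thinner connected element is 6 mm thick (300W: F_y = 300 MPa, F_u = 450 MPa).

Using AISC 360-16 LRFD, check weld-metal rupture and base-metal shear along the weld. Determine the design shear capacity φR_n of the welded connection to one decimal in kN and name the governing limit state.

Weld metal: throat = 0.707×6 = 4.242 mm, L = 2×72 = 144 mm. φR_n = 0.75 × 0.6 × 480 × 4.242 × 144 = 131.9 kN.
Base metal shear (6 mm plate): yield φR_n = 1.0×0.6×300×6×144 = 155.5 kN; rupture φR_n = 0.75×0.6×450×6×144 = 175.0 kN; take 155.5 kN (yield).
Governing: min(131.9, 155.5) = 131.9 kN → weld metal.

131.9 kN (weld metal governs)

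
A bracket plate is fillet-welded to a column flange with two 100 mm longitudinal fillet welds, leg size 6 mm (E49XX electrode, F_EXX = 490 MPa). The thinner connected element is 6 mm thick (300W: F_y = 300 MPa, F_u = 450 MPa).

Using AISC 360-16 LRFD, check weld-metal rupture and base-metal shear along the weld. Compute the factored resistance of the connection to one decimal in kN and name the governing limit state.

Weld metal: throat = 0.707×6 = 4.242 mm, L = 2×100 = 200 mm. φR_n = 0.75 × 0.6 × 490 × 4.242 × 200 = 187.1 kN.
Base metal shear (6 mm plate): yield φR_n = 1.0×0.6×300×6×200 = 216.0 kN; rupture φR_n = 0.75×0.6×450×6×200 = 243.0 kN; take 216.0 kN (yield).
Governing: min(187.1, 216.0) = 187.1 kN → weld metal.

187.1 kN (weld metal governs)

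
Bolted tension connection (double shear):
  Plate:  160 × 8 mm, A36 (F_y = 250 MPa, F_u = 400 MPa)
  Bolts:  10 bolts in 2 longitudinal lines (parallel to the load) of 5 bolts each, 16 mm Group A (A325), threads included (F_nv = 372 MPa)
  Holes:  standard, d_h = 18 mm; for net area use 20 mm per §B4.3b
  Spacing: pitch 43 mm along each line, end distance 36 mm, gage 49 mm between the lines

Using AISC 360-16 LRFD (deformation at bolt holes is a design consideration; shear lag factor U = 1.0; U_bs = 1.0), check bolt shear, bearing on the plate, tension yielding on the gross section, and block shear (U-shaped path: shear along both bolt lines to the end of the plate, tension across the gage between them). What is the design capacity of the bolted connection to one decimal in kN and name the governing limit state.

288.0 kN (gross-section yield governs)

Bolt shear: A_b = π(16)²/4 = 201.06 mm². φR_n = 0.75 × 372 × 201.06 × 10 × 2 = 1121.9 kN.
Bearing (8 mm plate, F_u = 400 MPa): end bolts L_c = 36 − 18/2 = 27, R_n = min(1.2×27×8×400, 2.4×16×8×400) = 103.68 kN/bolt; interior L_c = 43 − 18 = 25, R_n = 96 kN/bolt. φR_n = 0.75 × (2×103.68 + 8×96) = 731.5 kN.
Tension yield (gross): A_g = 160×8 = 1280 mm². φR_n = 0.90 × 250 × 1280 = 288.0 kN.
Block shear: shear path 2×[36+4×43] = 2×208 mm, A_gv = 3328, A_nv = 2×(208 − 4.5×20)×8 = 1888 mm²; tension across gage: (49 − 1×20)×8 = 232 mm². R_n = min(0.6×400×1888, 0.6×250×3328) + 1.0×400×232 = min(453.12, 499.2) + 92.8 = 545.92 kN. φR_n = 0.75 × 545.92 = 409.4 kN.
Governing: min(1121.9, 731.5, 288.0, 409.4) = 288.0 kN → gross-section yield.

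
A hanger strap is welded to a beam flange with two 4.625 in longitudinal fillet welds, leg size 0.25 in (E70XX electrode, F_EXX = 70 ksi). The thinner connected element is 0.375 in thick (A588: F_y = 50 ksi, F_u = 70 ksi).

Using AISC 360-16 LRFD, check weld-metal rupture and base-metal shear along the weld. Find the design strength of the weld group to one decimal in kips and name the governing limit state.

51.5 kips (weld metal governs)

Weld metal: throat = 0.707×0.25 = 0.17675 in, L = 2×4.625 = 9.25 in. φR_n = 0.75 × 0.6 × 70 × 0.17675 × 9.25 = 51.5 kips.
Base metal shear (0.375 in plate): yield φR_n = 1.0×0.6×50×0.375×9.25 = 104.1 kips; rupture φR_n = 0.75×0.6×70×0.375×9.25 = 109.3 kips; take 104.1 kips (yield).
Governing: min(51.5, 104.1) = 51.5 kips → weld metal.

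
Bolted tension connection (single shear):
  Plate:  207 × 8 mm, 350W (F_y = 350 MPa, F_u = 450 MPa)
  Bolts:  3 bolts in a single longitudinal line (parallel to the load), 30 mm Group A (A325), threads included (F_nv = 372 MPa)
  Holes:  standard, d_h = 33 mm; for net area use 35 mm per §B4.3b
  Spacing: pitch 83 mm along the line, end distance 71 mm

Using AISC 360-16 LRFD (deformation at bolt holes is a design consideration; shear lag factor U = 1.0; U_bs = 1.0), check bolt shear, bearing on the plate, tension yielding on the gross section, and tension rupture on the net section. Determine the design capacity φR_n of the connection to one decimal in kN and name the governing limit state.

464.4 kN (net-section rupture governs)

Bolt shear: A_b = π(30)²/4 = 706.86 mm². φR_n = 0.75 × 372 × 706.86 × 3 × 1 = 591.6 kN.
Bearing (8 mm plate, F_u = 450 MPa): end bolts L_c = 71 − 33/2 = 54.5, R_n = min(1.2×54.5×8×450, 2.4×30×8×450) = 235.44 kN/bolt; interior L_c = 83 − 33 = 50, R_n = 216 kN/bolt. φR_n = 0.75 × (1×235.44 + 2×216) = 500.6 kN.
Tension yield (gross): A_g = 207×8 = 1656 mm². φR_n = 0.90 × 350 × 1656 = 521.6 kN.
Tension rupture (net): A_n = (207 − 1×35)×8 = 1376 mm² (U = 1.0, A_e = A_n). φR_n = 0.75 × 450 × 1376 = 464.4 kN.
Governing: min(591.6, 500.6, 521.6, 464.4) = 464.4 kN → net-section rupture.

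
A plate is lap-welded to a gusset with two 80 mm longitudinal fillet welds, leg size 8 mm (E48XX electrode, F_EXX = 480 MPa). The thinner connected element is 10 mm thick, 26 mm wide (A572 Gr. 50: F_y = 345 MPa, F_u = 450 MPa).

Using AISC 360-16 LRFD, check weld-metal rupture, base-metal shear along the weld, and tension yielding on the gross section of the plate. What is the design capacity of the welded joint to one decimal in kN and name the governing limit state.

80.7 kN (gross-section yield governs)

Weld metal: throat = 0.707×8 = 5.656 mm, L = 2×80 = 160 mm. φR_n = 0.75 × 0.6 × 480 × 5.656 × 160 = 195.5 kN.
Base metal shear (10 mm plate): yield φR_n = 1.0×0.6×345×10×160 = 331.2 kN; rupture φR_n = 0.75×0.6×450×10×160 = 324.0 kN; take 324.0 kN (rupture).
Tension yield (gross): A_g = 26×10 = 260 mm². φR_n = 0.90 × 345 × 260 = 80.7 kN.
Governing: min(195.5, 324.0, 80.7) = 80.7 kN → gross-section yield.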